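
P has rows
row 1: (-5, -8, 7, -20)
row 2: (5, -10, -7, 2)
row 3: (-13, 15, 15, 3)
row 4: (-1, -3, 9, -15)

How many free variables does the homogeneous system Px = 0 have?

0

Row reduce to echelon form.
R2 ← R2 + R1: [0, -18, 0, -18]
R3 ← R3 − (13/5)·R1: [0, 179/5, -16/5, 55]
R4 ← R4 − (1/5)·R1: [0, -7/5, 38/5, -11]
R3 ← R3 + (179/90)·R2: [0, 0, -16/5, 96/5]
R4 ← R4 − (7/90)·R2: [0, 0, 38/5, -48/5]
R4 ← R4 + (19/8)·R3: [0, 0, 0, 36]
4 nonzero rows, so rank(P) = 4.
P has 4 columns; by rank–nullity, nullity = 4 − 4 = 0.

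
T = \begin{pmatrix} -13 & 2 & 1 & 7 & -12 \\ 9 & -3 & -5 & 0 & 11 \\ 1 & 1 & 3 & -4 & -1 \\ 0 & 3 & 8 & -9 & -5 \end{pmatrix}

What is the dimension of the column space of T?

2

Row reduce to echelon form.
R2 ← R2 + (9/13)·R1: [0, -21/13, -56/13, 63/13, 35/13]
R3 ← R3 + (1/13)·R1: [0, 15/13, 40/13, -45/13, -25/13]
R3 ← R3 + (5/7)·R2: [0, 0, 0, 0, 0]
R4 ← R4 + (13/7)·R2: [0, 0, 0, 0, 0]
Echelon form has 2 nonzero rows, so rank(T) = 2.
The column space has dimension equal to the rank: 2.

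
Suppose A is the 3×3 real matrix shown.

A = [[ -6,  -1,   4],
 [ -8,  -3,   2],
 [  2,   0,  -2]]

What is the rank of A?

Row reduce to echelon form.
R2 ← R2 − (4/3)·R1: [0, -5/3, -10/3]
R3 ← R3 + (1/3)·R1: [0, -1/3, -2/3]
R3 ← R3 − (1/5)·R2: [0, 0, 0]
Echelon form has 2 nonzero rows, so rank(A) = 2.

2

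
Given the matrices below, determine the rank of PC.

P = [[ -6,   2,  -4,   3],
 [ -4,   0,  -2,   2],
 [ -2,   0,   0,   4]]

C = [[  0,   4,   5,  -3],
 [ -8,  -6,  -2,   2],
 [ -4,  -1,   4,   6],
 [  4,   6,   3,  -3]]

3

First compute PC:
[[ 12, -14, -41, -11],
 [ 16,  -2, -22,  -6],
 [ 16,  16,   2,  -6]]
Now row reduce the product.
R2 ← R2 − (4/3)·R1: [0, 50/3, 98/3, 26/3]
R3 ← R3 − (4/3)·R1: [0, 104/3, 170/3, 26/3]
R3 ← R3 − (52/25)·R2: [0, 0, -282/25, -234/25]
3 nonzero rows, so rank(PC) = 3.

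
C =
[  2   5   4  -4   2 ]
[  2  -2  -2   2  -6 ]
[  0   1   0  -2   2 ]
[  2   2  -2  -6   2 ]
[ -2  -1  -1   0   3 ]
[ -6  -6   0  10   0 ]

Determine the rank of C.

Row reduce to echelon form.
R2 ← R2 − R1: [0, -7, -6, 6, -8]
R4 ← R4 − R1: [0, -3, -6, -2, 0]
R5 ← R5 + R1: [0, 4, 3, -4, 5]
R6 ← R6 + (3)·R1: [0, 9, 12, -2, 6]
R3 ← R3 + (1/7)·R2: [0, 0, -6/7, -8/7, 6/7]
R4 ← R4 − (3/7)·R2: [0, 0, -24/7, -32/7, 24/7]
R5 ← R5 + (4/7)·R2: [0, 0, -3/7, -4/7, 3/7]
R6 ← R6 + (9/7)·R2: [0, 0, 30/7, 40/7, -30/7]
R4 ← R4 − (4)·R3: [0, 0, 0, 0, 0]
R5 ← R5 − (1/2)·R3: [0, 0, 0, 0, 0]
R6 ← R6 + (5)·R3: [0, 0, 0, 0, 0]
Echelon form has 3 nonzero rows, so rank(C) = 3.

3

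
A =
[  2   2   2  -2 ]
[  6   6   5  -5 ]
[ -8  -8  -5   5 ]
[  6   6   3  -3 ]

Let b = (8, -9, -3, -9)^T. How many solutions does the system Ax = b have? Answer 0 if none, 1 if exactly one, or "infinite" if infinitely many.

0

Row reduce the augmented matrix [A | b].
R2 ← R2 − (3)·R1: [0, 0, -1, 1, -33]
R3 ← R3 + (4)·R1: [0, 0, 3, -3, 29]
R4 ← R4 − (3)·R1: [0, 0, -3, 3, -33]
R3 ← R3 + (3)·R2: [0, 0, 0, 0, -70]
R4 ← R4 − (3)·R2: [0, 0, 0, 0, 66]
R4 ← R4 + (33/35)·R3: [0, 0, 0, 0, 0]
The echelon form has 3 nonzero rows; the last pivot sits in the augmented column, so rank(A) = 2 but rank([A|b]) = 3.
Since the ranks differ, the system is inconsistent.
It has no solutions.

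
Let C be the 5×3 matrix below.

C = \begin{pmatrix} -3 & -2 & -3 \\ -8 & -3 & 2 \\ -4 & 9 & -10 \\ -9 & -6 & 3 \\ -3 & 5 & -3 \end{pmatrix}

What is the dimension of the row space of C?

Row reduce to echelon form.
R2 ← R2 − (8/3)·R1: [0, 7/3, 10]
R3 ← R3 − (4/3)·R1: [0, 35/3, -6]
R4 ← R4 − (3)·R1: [0, 0, 12]
R5 ← R5 − R1: [0, 7, 0]
R3 ← R3 − (5)·R2: [0, 0, -56]
R5 ← R5 − (3)·R2: [0, 0, -30]
R4 ← R4 + (3/14)·R3: [0, 0, 0]
R5 ← R5 − (15/28)·R3: [0, 0, 0]
Echelon form has 3 nonzero rows, so rank(C) = 3.
The row space has dimension equal to the rank: 3.

3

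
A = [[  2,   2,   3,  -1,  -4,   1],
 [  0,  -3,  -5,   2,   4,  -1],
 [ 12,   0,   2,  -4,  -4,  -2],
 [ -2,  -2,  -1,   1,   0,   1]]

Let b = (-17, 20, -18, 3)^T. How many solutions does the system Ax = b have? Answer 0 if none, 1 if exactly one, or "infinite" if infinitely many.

Row reduce the augmented matrix [A | b].
R3 ← R3 − (6)·R1: [0, -12, -16, 2, 20, -8, 84]
R4 ← R4 + R1: [0, 0, 2, 0, -4, 2, -14]
R3 ← R3 − (4)·R2: [0, 0, 4, -6, 4, -4, 4]
R4 ← R4 − (1/2)·R3: [0, 0, 0, 3, -6, 4, -16]
The echelon form has 4 nonzero rows, and every pivot lies in the first 6 columns, so rank(A) = rank([A|b]) = 4.
The system is consistent.
rank = 4 < 6 unknowns, so there are infinitely many solutions.

infinite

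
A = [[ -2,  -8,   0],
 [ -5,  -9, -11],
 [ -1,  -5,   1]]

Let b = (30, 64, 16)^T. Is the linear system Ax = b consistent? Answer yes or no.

yes

Row reduce the augmented matrix [A | b].
R2 ← R2 − (5/2)·R1: [0, 11, -11, -11]
R3 ← R3 − (1/2)·R1: [0, -1, 1, 1]
R3 ← R3 + (1/11)·R2: [0, 0, 0, 0]
The echelon form has 2 nonzero rows, and every pivot lies in the first 3 columns, so rank(A) = rank([A|b]) = 2.
The system is consistent.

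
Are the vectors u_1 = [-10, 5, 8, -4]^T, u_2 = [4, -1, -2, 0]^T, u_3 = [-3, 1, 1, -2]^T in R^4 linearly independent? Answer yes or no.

Form the matrix with these vectors as rows and row reduce.
R2 ← R2 + (2/5)·R1: [0, 1, 6/5, -8/5]
R3 ← R3 − (3/10)·R1: [0, -1/2, -7/5, -4/5]
R3 ← R3 + (1/2)·R2: [0, 0, -4/5, -8/5]
3 nonzero rows, so the 3 vectors span a space of dimension 3.
Since 3 = 3, the vectors are linearly independent.

yes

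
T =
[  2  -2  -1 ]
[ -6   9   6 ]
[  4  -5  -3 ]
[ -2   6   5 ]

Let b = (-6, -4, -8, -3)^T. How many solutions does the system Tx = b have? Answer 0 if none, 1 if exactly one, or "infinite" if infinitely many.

0

Row reduce the augmented matrix [T | b].
R2 ← R2 + (3)·R1: [0, 3, 3, -22]
R3 ← R3 − (2)·R1: [0, -1, -1, 4]
R4 ← R4 + R1: [0, 4, 4, -9]
R3 ← R3 + (1/3)·R2: [0, 0, 0, -10/3]
R4 ← R4 − (4/3)·R2: [0, 0, 0, 61/3]
R4 ← R4 + (61/10)·R3: [0, 0, 0, 0]
The echelon form has 3 nonzero rows; the last pivot sits in the augmented column, so rank(T) = 2 but rank([T|b]) = 3.
Since the ranks differ, the system is inconsistent.
It has no solutions.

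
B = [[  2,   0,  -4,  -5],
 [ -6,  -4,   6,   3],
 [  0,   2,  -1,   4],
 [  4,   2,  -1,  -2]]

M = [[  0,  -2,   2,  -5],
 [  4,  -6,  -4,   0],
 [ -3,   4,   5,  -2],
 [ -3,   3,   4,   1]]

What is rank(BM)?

3

First compute BM:
[[ 27, -35, -36,  -7],
 [-43,  69,  46,  21],
 [ -1,  -4,   3,   6],
 [ 17, -30, -13, -20]]
Now row reduce the product.
R2 ← R2 + (43/27)·R1: [0, 358/27, -34/3, 266/27]
R3 ← R3 + (1/27)·R1: [0, -143/27, 5/3, 155/27]
R4 ← R4 − (17/27)·R1: [0, -215/27, 29/3, -421/27]
R3 ← R3 + (143/358)·R2: [0, 0, -512/179, 1732/179]
R4 ← R4 + (215/358)·R2: [0, 0, 512/179, -1732/179]
R4 ← R4 + R3: [0, 0, 0, 0]
3 nonzero rows, so rank(BM) = 3.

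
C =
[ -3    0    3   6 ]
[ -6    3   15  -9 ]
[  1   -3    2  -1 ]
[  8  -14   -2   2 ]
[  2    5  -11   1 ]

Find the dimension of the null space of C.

1

Row reduce to echelon form.
R2 ← R2 − (2)·R1: [0, 3, 9, -21]
R3 ← R3 + (1/3)·R1: [0, -3, 3, 1]
R4 ← R4 + (8/3)·R1: [0, -14, 6, 18]
R5 ← R5 + (2/3)·R1: [0, 5, -9, 5]
R3 ← R3 + R2: [0, 0, 12, -20]
R4 ← R4 + (14/3)·R2: [0, 0, 48, -80]
R5 ← R5 − (5/3)·R2: [0, 0, -24, 40]
R4 ← R4 − (4)·R3: [0, 0, 0, 0]
R5 ← R5 + (2)·R3: [0, 0, 0, 0]
3 nonzero rows, so rank(C) = 3.
C has 4 columns; by rank–nullity, nullity = 4 − 3 = 1.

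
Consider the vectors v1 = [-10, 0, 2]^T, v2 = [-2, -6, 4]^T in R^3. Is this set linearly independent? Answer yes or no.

yes

Form the matrix with these vectors as rows and row reduce.
R2 ← R2 − (1/5)·R1: [0, -6, 18/5]
2 nonzero rows, so the 2 vectors span a space of dimension 2.
Since 2 = 2, the vectors are linearly independent.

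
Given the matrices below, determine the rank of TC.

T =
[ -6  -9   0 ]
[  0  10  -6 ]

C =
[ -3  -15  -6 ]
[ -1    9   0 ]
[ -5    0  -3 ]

2

First compute TC:
[[ 27,   9,  36],
 [ 20,  90,  18]]
Now row reduce the product.
R2 ← R2 − (20/27)·R1: [0, 250/3, -26/3]
2 nonzero rows, so rank(TC) = 2.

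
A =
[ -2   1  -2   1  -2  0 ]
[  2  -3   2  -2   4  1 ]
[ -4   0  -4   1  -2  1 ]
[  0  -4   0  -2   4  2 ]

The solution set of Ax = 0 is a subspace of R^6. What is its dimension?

4

Row reduce to echelon form.
R2 ← R2 + R1: [0, -2, 0, -1, 2, 1]
R3 ← R3 − (2)·R1: [0, -2, 0, -1, 2, 1]
R3 ← R3 − R2: [0, 0, 0, 0, 0, 0]
R4 ← R4 − (2)·R2: [0, 0, 0, 0, 0, 0]
2 nonzero rows, so rank(A) = 2.
A has 6 columns; by rank–nullity, nullity = 6 − 2 = 4.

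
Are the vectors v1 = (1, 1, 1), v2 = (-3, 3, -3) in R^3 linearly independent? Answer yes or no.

yes

Form the matrix with these vectors as rows and row reduce.
R2 ← R2 + (3)·R1: [0, 6, 0]
2 nonzero rows, so the 2 vectors span a space of dimension 2.
Since 2 = 2, the vectors are linearly independent.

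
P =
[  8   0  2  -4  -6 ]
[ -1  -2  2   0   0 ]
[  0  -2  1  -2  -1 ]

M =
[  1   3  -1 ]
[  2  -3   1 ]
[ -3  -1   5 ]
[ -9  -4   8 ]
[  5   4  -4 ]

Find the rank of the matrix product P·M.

3

First compute PM:
[[  8,  14,  -6],
 [-11,   1,   9],
 [  6,   9,  -9]]
Now row reduce the product.
R2 ← R2 + (11/8)·R1: [0, 81/4, 3/4]
R3 ← R3 − (3/4)·R1: [0, -3/2, -9/2]
R3 ← R3 + (2/27)·R2: [0, 0, -40/9]
3 nonzero rows, so rank(PM) = 3.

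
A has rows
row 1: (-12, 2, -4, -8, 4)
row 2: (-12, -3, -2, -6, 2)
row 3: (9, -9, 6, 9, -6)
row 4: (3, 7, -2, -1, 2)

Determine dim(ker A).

Row reduce to echelon form.
R2 ← R2 − R1: [0, -5, 2, 2, -2]
R3 ← R3 + (3/4)·R1: [0, -15/2, 3, 3, -3]
R4 ← R4 + (1/4)·R1: [0, 15/2, -3, -3, 3]
R3 ← R3 − (3/2)·R2: [0, 0, 0, 0, 0]
R4 ← R4 + (3/2)·R2: [0, 0, 0, 0, 0]
2 nonzero rows, so rank(A) = 2.
A has 5 columns; by rank–nullity, nullity = 5 − 2 = 3.

3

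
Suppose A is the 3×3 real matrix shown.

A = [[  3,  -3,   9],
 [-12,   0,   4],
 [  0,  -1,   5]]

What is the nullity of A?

0

Row reduce to echelon form.
R2 ← R2 + (4)·R1: [0, -12, 40]
R3 ← R3 − (1/12)·R2: [0, 0, 5/3]
3 nonzero rows, so rank(A) = 3.
A has 3 columns; by rank–nullity, nullity = 3 − 3 = 0.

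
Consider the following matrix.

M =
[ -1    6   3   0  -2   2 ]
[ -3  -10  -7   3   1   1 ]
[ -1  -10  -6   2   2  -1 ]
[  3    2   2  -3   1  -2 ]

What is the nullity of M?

3

Row reduce to echelon form.
R2 ← R2 − (3)·R1: [0, -28, -16, 3, 7, -5]
R3 ← R3 − R1: [0, -16, -9, 2, 4, -3]
R4 ← R4 + (3)·R1: [0, 20, 11, -3, -5, 4]
R3 ← R3 − (4/7)·R2: [0, 0, 1/7, 2/7, 0, -1/7]
R4 ← R4 + (5/7)·R2: [0, 0, -3/7, -6/7, 0, 3/7]
R4 ← R4 + (3)·R3: [0, 0, 0, 0, 0, 0]
3 nonzero rows, so rank(M) = 3.
M has 6 columns; by rank–nullity, nullity = 6 − 3 = 3.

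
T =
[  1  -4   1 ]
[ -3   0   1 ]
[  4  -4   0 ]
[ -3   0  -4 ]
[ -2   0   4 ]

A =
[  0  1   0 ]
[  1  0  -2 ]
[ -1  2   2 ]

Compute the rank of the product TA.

2

First compute TA:
[[ -5,   3,  10],
 [ -1,  -1,   2],
 [ -4,   4,   8],
 [  4, -11,  -8],
 [ -4,   6,   8]]
Now row reduce the product.
R2 ← R2 − (1/5)·R1: [0, -8/5, 0]
R3 ← R3 − (4/5)·R1: [0, 8/5, 0]
R4 ← R4 + (4/5)·R1: [0, -43/5, 0]
R5 ← R5 − (4/5)·R1: [0, 18/5, 0]
R3 ← R3 + R2: [0, 0, 0]
R4 ← R4 − (43/8)·R2: [0, 0, 0]
R5 ← R5 + (9/4)·R2: [0, 0, 0]
2 nonzero rows, so rank(TA) = 2.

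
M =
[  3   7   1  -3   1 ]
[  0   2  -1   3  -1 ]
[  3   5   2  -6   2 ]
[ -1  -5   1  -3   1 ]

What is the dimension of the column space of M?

Row reduce to echelon form.
R3 ← R3 − R1: [0, -2, 1, -3, 1]
R4 ← R4 + (1/3)·R1: [0, -8/3, 4/3, -4, 4/3]
R3 ← R3 + R2: [0, 0, 0, 0, 0]
R4 ← R4 + (4/3)·R2: [0, 0, 0, 0, 0]
Echelon form has 2 nonzero rows, so rank(M) = 2.
The column space has dimension equal to the rank: 2.

2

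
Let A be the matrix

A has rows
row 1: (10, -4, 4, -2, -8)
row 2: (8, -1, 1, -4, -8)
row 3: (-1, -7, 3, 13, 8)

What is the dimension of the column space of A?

Row reduce to echelon form.
R2 ← R2 − (4/5)·R1: [0, 11/5, -11/5, -12/5, -8/5]
R3 ← R3 + (1/10)·R1: [0, -37/5, 17/5, 64/5, 36/5]
R3 ← R3 + (37/11)·R2: [0, 0, -4, 52/11, 20/11]
Echelon form has 3 nonzero rows, so rank(A) = 3.
The column space has dimension equal to the rank: 3.

3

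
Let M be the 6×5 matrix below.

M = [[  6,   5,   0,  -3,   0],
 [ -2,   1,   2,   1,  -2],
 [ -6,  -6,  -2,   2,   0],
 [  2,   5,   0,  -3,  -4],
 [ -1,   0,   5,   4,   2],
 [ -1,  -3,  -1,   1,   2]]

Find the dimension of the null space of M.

Row reduce to echelon form.
R2 ← R2 + (1/3)·R1: [0, 8/3, 2, 0, -2]
R3 ← R3 + R1: [0, -1, -2, -1, 0]
R4 ← R4 − (1/3)·R1: [0, 10/3, 0, -2, -4]
R5 ← R5 + (1/6)·R1: [0, 5/6, 5, 7/2, 2]
R6 ← R6 + (1/6)·R1: [0, -13/6, -1, 1/2, 2]
R3 ← R3 + (3/8)·R2: [0, 0, -5/4, -1, -3/4]
R4 ← R4 − (5/4)·R2: [0, 0, -5/2, -2, -3/2]
R5 ← R5 − (5/16)·R2: [0, 0, 35/8, 7/2, 21/8]
R6 ← R6 + (13/16)·R2: [0, 0, 5/8, 1/2, 3/8]
R4 ← R4 − (2)·R3: [0, 0, 0, 0, 0]
R5 ← R5 + (7/2)·R3: [0, 0, 0, 0, 0]
R6 ← R6 + (1/2)·R3: [0, 0, 0, 0, 0]
3 nonzero rows, so rank(M) = 3.
M has 5 columns; by rank–nullity, nullity = 5 − 3 = 2.

2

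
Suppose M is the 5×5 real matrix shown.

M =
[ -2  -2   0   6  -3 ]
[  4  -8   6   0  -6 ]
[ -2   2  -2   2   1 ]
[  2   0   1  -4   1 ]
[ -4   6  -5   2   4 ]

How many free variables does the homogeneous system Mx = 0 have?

3

Row reduce to echelon form.
R2 ← R2 + (2)·R1: [0, -12, 6, 12, -12]
R3 ← R3 − R1: [0, 4, -2, -4, 4]
R4 ← R4 + R1: [0, -2, 1, 2, -2]
R5 ← R5 − (2)·R1: [0, 10, -5, -10, 10]
R3 ← R3 + (1/3)·R2: [0, 0, 0, 0, 0]
R4 ← R4 − (1/6)·R2: [0, 0, 0, 0, 0]
R5 ← R5 + (5/6)·R2: [0, 0, 0, 0, 0]
2 nonzero rows, so rank(M) = 2.
M has 5 columns; by rank–nullity, nullity = 5 − 2 = 3.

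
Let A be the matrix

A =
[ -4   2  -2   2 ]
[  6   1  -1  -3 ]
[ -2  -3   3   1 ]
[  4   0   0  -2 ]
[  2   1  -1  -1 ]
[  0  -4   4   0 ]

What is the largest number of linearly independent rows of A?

Row reduce to echelon form.
R2 ← R2 + (3/2)·R1: [0, 4, -4, 0]
R3 ← R3 − (1/2)·R1: [0, -4, 4, 0]
R4 ← R4 + R1: [0, 2, -2, 0]
R5 ← R5 + (1/2)·R1: [0, 2, -2, 0]
R3 ← R3 + R2: [0, 0, 0, 0]
R4 ← R4 − (1/2)·R2: [0, 0, 0, 0]
R5 ← R5 − (1/2)·R2: [0, 0, 0, 0]
R6 ← R6 + R2: [0, 0, 0, 0]
Echelon form has 2 nonzero rows, so rank(A) = 2.
The rank gives the maximum number of linearly independent rows: 2.

2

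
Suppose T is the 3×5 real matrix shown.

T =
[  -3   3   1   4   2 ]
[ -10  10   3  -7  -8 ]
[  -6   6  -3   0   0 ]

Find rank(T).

Row reduce to echelon form.
R2 ← R2 − (10/3)·R1: [0, 0, -1/3, -61/3, -44/3]
R3 ← R3 − (2)·R1: [0, 0, -5, -8, -4]
R3 ← R3 − (15)·R2: [0, 0, 0, 297, 216]
Echelon form has 3 nonzero rows, so rank(T) = 3.

3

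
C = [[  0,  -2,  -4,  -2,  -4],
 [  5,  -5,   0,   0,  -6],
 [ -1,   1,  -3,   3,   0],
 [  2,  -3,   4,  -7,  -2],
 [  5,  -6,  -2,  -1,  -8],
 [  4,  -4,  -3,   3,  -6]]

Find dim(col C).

3

Row reduce to echelon form.
Swap R1 ↔ R2
R3 ← R3 + (1/5)·R1: [0, 0, -3, 3, -6/5]
R4 ← R4 − (2/5)·R1: [0, -1, 4, -7, 2/5]
R5 ← R5 − R1: [0, -1, -2, -1, -2]
R6 ← R6 − (4/5)·R1: [0, 0, -3, 3, -6/5]
R4 ← R4 − (1/2)·R2: [0, 0, 6, -6, 12/5]
R5 ← R5 − (1/2)·R2: [0, 0, 0, 0, 0]
R4 ← R4 + (2)·R3: [0, 0, 0, 0, 0]
R6 ← R6 − R3: [0, 0, 0, 0, 0]
Echelon form has 3 nonzero rows, so rank(C) = 3.
The column space has dimension equal to the rank: 3.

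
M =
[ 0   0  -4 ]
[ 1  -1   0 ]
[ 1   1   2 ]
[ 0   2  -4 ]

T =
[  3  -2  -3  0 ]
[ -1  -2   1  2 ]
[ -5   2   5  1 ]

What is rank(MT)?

First compute MT:
[[ 20,  -8, -20,  -4],
 [  4,   0,  -4,  -2],
 [ -8,   0,   8,   4],
 [ 18, -12, -18,   0]]
Now row reduce the product.
R2 ← R2 − (1/5)·R1: [0, 8/5, 0, -6/5]
R3 ← R3 + (2/5)·R1: [0, -16/5, 0, 12/5]
R4 ← R4 − (9/10)·R1: [0, -24/5, 0, 18/5]
R3 ← R3 + (2)·R2: [0, 0, 0, 0]
R4 ← R4 + (3)·R2: [0, 0, 0, 0]
2 nonzero rows, so rank(MT) = 2.

2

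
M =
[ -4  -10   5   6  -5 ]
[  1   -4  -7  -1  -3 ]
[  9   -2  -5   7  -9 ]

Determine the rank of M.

3

Row reduce to echelon form.
R2 ← R2 + (1/4)·R1: [0, -13/2, -23/4, 1/2, -17/4]
R3 ← R3 + (9/4)·R1: [0, -49/2, 25/4, 41/2, -81/4]
R3 ← R3 − (49/13)·R2: [0, 0, 363/13, 242/13, -55/13]
Echelon form has 3 nonzero rows, so rank(M) = 3.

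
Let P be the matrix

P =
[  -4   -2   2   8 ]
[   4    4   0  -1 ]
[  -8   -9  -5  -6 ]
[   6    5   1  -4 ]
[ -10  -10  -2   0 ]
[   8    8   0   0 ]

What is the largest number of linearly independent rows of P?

Row reduce to echelon form.
R2 ← R2 + R1: [0, 2, 2, 7]
R3 ← R3 − (2)·R1: [0, -5, -9, -22]
R4 ← R4 + (3/2)·R1: [0, 2, 4, 8]
R5 ← R5 − (5/2)·R1: [0, -5, -7, -20]
R6 ← R6 + (2)·R1: [0, 4, 4, 16]
R3 ← R3 + (5/2)·R2: [0, 0, -4, -9/2]
R4 ← R4 − R2: [0, 0, 2, 1]
R5 ← R5 + (5/2)·R2: [0, 0, -2, -5/2]
R6 ← R6 − (2)·R2: [0, 0, 0, 2]
R4 ← R4 + (1/2)·R3: [0, 0, 0, -5/4]
R5 ← R5 − (1/2)·R3: [0, 0, 0, -1/4]
R5 ← R5 − (1/5)·R4: [0, 0, 0, 0]
R6 ← R6 + (8/5)·R4: [0, 0, 0, 0]
Echelon form has 4 nonzero rows, so rank(P) = 4.
The rank gives the maximum number of linearly independent rows: 4.

4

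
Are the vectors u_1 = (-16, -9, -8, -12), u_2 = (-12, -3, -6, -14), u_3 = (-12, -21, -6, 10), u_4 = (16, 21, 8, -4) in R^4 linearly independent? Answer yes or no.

no

Form the matrix with these vectors as rows and row reduce.
R2 ← R2 − (3/4)·R1: [0, 15/4, 0, -5]
R3 ← R3 − (3/4)·R1: [0, -57/4, 0, 19]
R4 ← R4 + R1: [0, 12, 0, -16]
R3 ← R3 + (19/5)·R2: [0, 0, 0, 0]
R4 ← R4 − (16/5)·R2: [0, 0, 0, 0]
2 nonzero rows, so the 4 vectors span a space of dimension 2.
Since 2 < 4, the vectors are linearly dependent.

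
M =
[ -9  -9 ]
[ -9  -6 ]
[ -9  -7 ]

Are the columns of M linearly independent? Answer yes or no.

yes

Row reduce M to echelon form.
R2 ← R2 − R1: [0, 3]
R3 ← R3 − R1: [0, 2]
R3 ← R3 − (2/3)·R2: [0, 0]
2 pivots among 2 columns.
Every column is a pivot column, so the columns are linearly independent.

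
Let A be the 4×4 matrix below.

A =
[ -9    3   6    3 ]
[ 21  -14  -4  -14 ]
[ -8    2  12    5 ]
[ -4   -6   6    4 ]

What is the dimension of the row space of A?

Row reduce to echelon form.
R2 ← R2 + (7/3)·R1: [0, -7, 10, -7]
R3 ← R3 − (8/9)·R1: [0, -2/3, 20/3, 7/3]
R4 ← R4 − (4/9)·R1: [0, -22/3, 10/3, 8/3]
R3 ← R3 − (2/21)·R2: [0, 0, 40/7, 3]
R4 ← R4 − (22/21)·R2: [0, 0, -50/7, 10]
R4 ← R4 + (5/4)·R3: [0, 0, 0, 55/4]
Echelon form has 4 nonzero rows, so rank(A) = 4.
The row space has dimension equal to the rank: 4.

4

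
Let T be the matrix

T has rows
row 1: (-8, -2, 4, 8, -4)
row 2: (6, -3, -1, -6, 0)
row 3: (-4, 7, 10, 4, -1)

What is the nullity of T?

2

Row reduce to echelon form.
R2 ← R2 + (3/4)·R1: [0, -9/2, 2, 0, -3]
R3 ← R3 − (1/2)·R1: [0, 8, 8, 0, 1]
R3 ← R3 + (16/9)·R2: [0, 0, 104/9, 0, -13/3]
3 nonzero rows, so rank(T) = 3.
T has 5 columns; by rank–nullity, nullity = 5 − 3 = 2.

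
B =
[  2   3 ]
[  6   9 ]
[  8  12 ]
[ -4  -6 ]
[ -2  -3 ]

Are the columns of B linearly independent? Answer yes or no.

no

Row reduce B to echelon form.
R2 ← R2 − (3)·R1: [0, 0]
R3 ← R3 − (4)·R1: [0, 0]
R4 ← R4 + (2)·R1: [0, 0]
R5 ← R5 + R1: [0, 0]
1 pivot among 2 columns.
Only 1 < 2 pivot columns, so the columns are linearly dependent.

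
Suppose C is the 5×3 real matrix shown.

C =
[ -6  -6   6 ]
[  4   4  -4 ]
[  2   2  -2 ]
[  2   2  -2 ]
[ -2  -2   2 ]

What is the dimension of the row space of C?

1

Row reduce to echelon form.
R2 ← R2 + (2/3)·R1: [0, 0, 0]
R3 ← R3 + (1/3)·R1: [0, 0, 0]
R4 ← R4 + (1/3)·R1: [0, 0, 0]
R5 ← R5 − (1/3)·R1: [0, 0, 0]
Echelon form has 1 nonzero row, so rank(C) = 1.
The row space has dimension equal to the rank: 1.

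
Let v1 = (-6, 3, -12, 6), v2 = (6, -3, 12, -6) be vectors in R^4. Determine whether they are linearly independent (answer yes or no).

Form the matrix with these vectors as rows and row reduce.
R2 ← R2 + R1: [0, 0, 0, 0]
1 nonzero row, so the 2 vectors span a space of dimension 1.
Since 1 < 2, the vectors are linearly dependent.

no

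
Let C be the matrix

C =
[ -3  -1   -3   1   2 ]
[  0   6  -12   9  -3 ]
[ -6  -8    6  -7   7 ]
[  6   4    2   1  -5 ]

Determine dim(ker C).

Row reduce to echelon form.
R3 ← R3 − (2)·R1: [0, -6, 12, -9, 3]
R4 ← R4 + (2)·R1: [0, 2, -4, 3, -1]
R3 ← R3 + R2: [0, 0, 0, 0, 0]
R4 ← R4 − (1/3)·R2: [0, 0, 0, 0, 0]
2 nonzero rows, so rank(C) = 2.
C has 5 columns; by rank–nullity, nullity = 5 − 2 = 3.

3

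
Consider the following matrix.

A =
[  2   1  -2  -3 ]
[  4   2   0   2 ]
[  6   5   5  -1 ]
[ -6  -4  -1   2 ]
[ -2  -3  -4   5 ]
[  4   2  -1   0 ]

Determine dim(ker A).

Row reduce to echelon form.
R2 ← R2 − (2)·R1: [0, 0, 4, 8]
R3 ← R3 − (3)·R1: [0, 2, 11, 8]
R4 ← R4 + (3)·R1: [0, -1, -7, -7]
R5 ← R5 + R1: [0, -2, -6, 2]
R6 ← R6 − (2)·R1: [0, 0, 3, 6]
Swap R2 ↔ R3
R4 ← R4 + (1/2)·R2: [0, 0, -3/2, -3]
R5 ← R5 + R2: [0, 0, 5, 10]
R4 ← R4 + (3/8)·R3: [0, 0, 0, 0]
R5 ← R5 − (5/4)·R3: [0, 0, 0, 0]
R6 ← R6 − (3/4)·R3: [0, 0, 0, 0]
3 nonzero rows, so rank(A) = 3.
A has 4 columns; by rank–nullity, nullity = 4 − 3 = 1.

1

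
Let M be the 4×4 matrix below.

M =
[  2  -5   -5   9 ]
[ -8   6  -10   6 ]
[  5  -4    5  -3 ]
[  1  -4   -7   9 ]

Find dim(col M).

Row reduce to echelon form.
R2 ← R2 + (4)·R1: [0, -14, -30, 42]
R3 ← R3 − (5/2)·R1: [0, 17/2, 35/2, -51/2]
R4 ← R4 − (1/2)·R1: [0, -3/2, -9/2, 9/2]
R3 ← R3 + (17/28)·R2: [0, 0, -5/7, 0]
R4 ← R4 − (3/28)·R2: [0, 0, -9/7, 0]
R4 ← R4 − (9/5)·R3: [0, 0, 0, 0]
Echelon form has 3 nonzero rows, so rank(M) = 3.
The column space has dimension equal to the rank: 3.

3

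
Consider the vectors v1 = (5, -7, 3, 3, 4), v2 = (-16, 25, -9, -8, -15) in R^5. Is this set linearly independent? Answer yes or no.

Form the matrix with these vectors as rows and row reduce.
R2 ← R2 + (16/5)·R1: [0, 13/5, 3/5, 8/5, -11/5]
2 nonzero rows, so the 2 vectors span a space of dimension 2.
Since 2 = 2, the vectors are linearly independent.

yes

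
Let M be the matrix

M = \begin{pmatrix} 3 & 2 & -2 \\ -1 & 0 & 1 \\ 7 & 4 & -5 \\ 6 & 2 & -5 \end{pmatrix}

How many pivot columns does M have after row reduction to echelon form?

2

Row reduce to echelon form.
R2 ← R2 + (1/3)·R1: [0, 2/3, 1/3]
R3 ← R3 − (7/3)·R1: [0, -2/3, -1/3]
R4 ← R4 − (2)·R1: [0, -2, -1]
R3 ← R3 + R2: [0, 0, 0]
R4 ← R4 + (3)·R2: [0, 0, 0]
Echelon form has 2 nonzero rows, so rank(M) = 2.
Each nonzero row contributes one pivot column: 2 pivot columns.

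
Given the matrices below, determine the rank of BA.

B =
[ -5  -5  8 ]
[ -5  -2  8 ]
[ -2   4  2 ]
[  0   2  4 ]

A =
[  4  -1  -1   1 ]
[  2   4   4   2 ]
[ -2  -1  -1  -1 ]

First compute BA:
[[-46, -23, -23, -23],
 [-40, -11, -11, -17],
 [ -4,  16,  16,   4],
 [ -4,   4,   4,   0]]
Now row reduce the product.
R2 ← R2 − (20/23)·R1: [0, 9, 9, 3]
R3 ← R3 − (2/23)·R1: [0, 18, 18, 6]
R4 ← R4 − (2/23)·R1: [0, 6, 6, 2]
R3 ← R3 − (2)·R2: [0, 0, 0, 0]
R4 ← R4 − (2/3)·R2: [0, 0, 0, 0]
2 nonzero rows, so rank(BA) = 2.

2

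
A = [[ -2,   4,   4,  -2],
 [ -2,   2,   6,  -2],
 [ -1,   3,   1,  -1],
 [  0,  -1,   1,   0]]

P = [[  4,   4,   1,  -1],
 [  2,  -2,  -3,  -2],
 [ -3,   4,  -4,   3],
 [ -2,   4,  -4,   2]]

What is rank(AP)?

2

First compute AP:
[[ -8,  -8, -22,   2],
 [-18,   4, -24,  12],
 [  1, -10, -10,  -4],
 [ -5,   6,  -1,   5]]
Now row reduce the product.
R2 ← R2 − (9/4)·R1: [0, 22, 51/2, 15/2]
R3 ← R3 + (1/8)·R1: [0, -11, -51/4, -15/4]
R4 ← R4 − (5/8)·R1: [0, 11, 51/4, 15/4]
R3 ← R3 + (1/2)·R2: [0, 0, 0, 0]
R4 ← R4 − (1/2)·R2: [0, 0, 0, 0]
2 nonzero rows, so rank(AP) = 2.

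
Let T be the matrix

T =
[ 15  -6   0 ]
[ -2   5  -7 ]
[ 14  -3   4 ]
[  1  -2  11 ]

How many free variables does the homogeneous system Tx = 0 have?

Row reduce to echelon form.
R2 ← R2 + (2/15)·R1: [0, 21/5, -7]
R3 ← R3 − (14/15)·R1: [0, 13/5, 4]
R4 ← R4 − (1/15)·R1: [0, -8/5, 11]
R3 ← R3 − (13/21)·R2: [0, 0, 25/3]
R4 ← R4 + (8/21)·R2: [0, 0, 25/3]
R4 ← R4 − R3: [0, 0, 0]
3 nonzero rows, so rank(T) = 3.
T has 3 columns; by rank–nullity, nullity = 3 − 3 = 0.

0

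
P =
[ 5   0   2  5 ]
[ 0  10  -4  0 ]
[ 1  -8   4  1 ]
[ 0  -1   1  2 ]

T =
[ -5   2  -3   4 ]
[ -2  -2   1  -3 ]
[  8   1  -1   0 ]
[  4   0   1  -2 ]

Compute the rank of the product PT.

First compute PT:
[[ 11,  12, -12,  10],
 [-52, -24,  14, -30],
 [ 47,  22, -14,  26],
 [ 18,   3,   0,  -1]]
Now row reduce the product.
R2 ← R2 + (52/11)·R1: [0, 360/11, -470/11, 190/11]
R3 ← R3 − (47/11)·R1: [0, -322/11, 410/11, -184/11]
R4 ← R4 − (18/11)·R1: [0, -183/11, 216/11, -191/11]
R3 ← R3 + (161/180)·R2: [0, 0, -17/18, -23/18]
R4 ← R4 + (61/120)·R2: [0, 0, -25/12, -103/12]
R4 ← R4 − (75/34)·R3: [0, 0, 0, -98/17]
4 nonzero rows, so rank(PT) = 4.

4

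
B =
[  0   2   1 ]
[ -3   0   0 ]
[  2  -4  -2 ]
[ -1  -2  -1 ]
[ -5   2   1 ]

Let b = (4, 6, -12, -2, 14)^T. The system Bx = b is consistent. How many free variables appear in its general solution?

1

Row reduce the augmented matrix [B | b].
Swap R1 ↔ R2
R3 ← R3 + (2/3)·R1: [0, -4, -2, -8]
R4 ← R4 − (1/3)·R1: [0, -2, -1, -4]
R5 ← R5 − (5/3)·R1: [0, 2, 1, 4]
R3 ← R3 + (2)·R2: [0, 0, 0, 0]
R4 ← R4 + R2: [0, 0, 0, 0]
R5 ← R5 − R2: [0, 0, 0, 0]
The echelon form has 2 nonzero rows, and every pivot lies in the first 3 columns, so rank(B) = rank([B|b]) = 2.
The system is consistent.
Free variables = (unknowns) − (rank) = 3 − 2 = 1.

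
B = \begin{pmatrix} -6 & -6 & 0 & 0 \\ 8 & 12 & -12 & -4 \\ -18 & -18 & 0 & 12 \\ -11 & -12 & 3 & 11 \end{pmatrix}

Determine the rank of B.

Row reduce to echelon form.
R2 ← R2 + (4/3)·R1: [0, 4, -12, -4]
R3 ← R3 − (3)·R1: [0, 0, 0, 12]
R4 ← R4 − (11/6)·R1: [0, -1, 3, 11]
R4 ← R4 + (1/4)·R2: [0, 0, 0, 10]
R4 ← R4 − (5/6)·R3: [0, 0, 0, 0]
Echelon form has 3 nonzero rows, so rank(B) = 3.

3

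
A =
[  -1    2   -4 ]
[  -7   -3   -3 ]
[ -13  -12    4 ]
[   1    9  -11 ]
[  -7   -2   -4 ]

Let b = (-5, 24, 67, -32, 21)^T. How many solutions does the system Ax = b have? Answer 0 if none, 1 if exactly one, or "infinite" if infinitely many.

Row reduce the augmented matrix [A | b].
R2 ← R2 − (7)·R1: [0, -17, 25, 59]
R3 ← R3 − (13)·R1: [0, -38, 56, 132]
R4 ← R4 + R1: [0, 11, -15, -37]
R5 ← R5 − (7)·R1: [0, -16, 24, 56]
R3 ← R3 − (38/17)·R2: [0, 0, 2/17, 2/17]
R4 ← R4 + (11/17)·R2: [0, 0, 20/17, 20/17]
R5 ← R5 − (16/17)·R2: [0, 0, 8/17, 8/17]
R4 ← R4 − (10)·R3: [0, 0, 0, 0]
R5 ← R5 − (4)·R3: [0, 0, 0, 0]
The echelon form has 3 nonzero rows, and every pivot lies in the first 3 columns, so rank(A) = rank([A|b]) = 3.
The system is consistent.
rank = 3 = number of unknowns, so the solution is unique.

1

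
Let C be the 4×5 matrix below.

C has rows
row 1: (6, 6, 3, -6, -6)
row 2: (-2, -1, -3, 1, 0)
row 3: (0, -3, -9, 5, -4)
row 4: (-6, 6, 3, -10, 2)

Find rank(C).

3

Row reduce to echelon form.
R2 ← R2 + (1/3)·R1: [0, 1, -2, -1, -2]
R4 ← R4 + R1: [0, 12, 6, -16, -4]
R3 ← R3 + (3)·R2: [0, 0, -15, 2, -10]
R4 ← R4 − (12)·R2: [0, 0, 30, -4, 20]
R4 ← R4 + (2)·R3: [0, 0, 0, 0, 0]
Echelon form has 3 nonzero rows, so rank(C) = 3.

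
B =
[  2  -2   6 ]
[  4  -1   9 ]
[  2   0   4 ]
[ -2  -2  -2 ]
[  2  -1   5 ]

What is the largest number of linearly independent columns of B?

2

Row reduce to echelon form.
R2 ← R2 − (2)·R1: [0, 3, -3]
R3 ← R3 − R1: [0, 2, -2]
R4 ← R4 + R1: [0, -4, 4]
R5 ← R5 − R1: [0, 1, -1]
R3 ← R3 − (2/3)·R2: [0, 0, 0]
R4 ← R4 + (4/3)·R2: [0, 0, 0]
R5 ← R5 − (1/3)·R2: [0, 0, 0]
Echelon form has 2 nonzero rows, so rank(B) = 2.
The rank gives the maximum number of linearly independent columns: 2.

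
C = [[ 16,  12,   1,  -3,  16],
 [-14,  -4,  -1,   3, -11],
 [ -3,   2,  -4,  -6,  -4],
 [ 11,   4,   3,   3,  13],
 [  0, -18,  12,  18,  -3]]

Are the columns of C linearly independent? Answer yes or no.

no

Row reduce C to echelon form.
R2 ← R2 + (7/8)·R1: [0, 13/2, -1/8, 3/8, 3]
R3 ← R3 + (3/16)·R1: [0, 17/4, -61/16, -105/16, -1]
R4 ← R4 − (11/16)·R1: [0, -17/4, 37/16, 81/16, 2]
R3 ← R3 − (17/26)·R2: [0, 0, -97/26, -177/26, -77/26]
R4 ← R4 + (17/26)·R2: [0, 0, 29/13, 69/13, 103/26]
R5 ← R5 + (36/13)·R2: [0, 0, 303/26, 495/26, 69/13]
R4 ← R4 + (58/97)·R3: [0, 0, 0, 120/97, 425/194]
R5 ← R5 + (303/97)·R3: [0, 0, 0, -216/97, -765/194]
R5 ← R5 + (9/5)·R4: [0, 0, 0, 0, 0]
4 pivots among 5 columns.
Only 4 < 5 pivot columns, so the columns are linearly dependent.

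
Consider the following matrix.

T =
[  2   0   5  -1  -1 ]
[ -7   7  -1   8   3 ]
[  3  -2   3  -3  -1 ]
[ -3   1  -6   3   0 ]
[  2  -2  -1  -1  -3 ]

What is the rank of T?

3

Row reduce to echelon form.
R2 ← R2 + (7/2)·R1: [0, 7, 33/2, 9/2, -1/2]
R3 ← R3 − (3/2)·R1: [0, -2, -9/2, -3/2, 1/2]
R4 ← R4 + (3/2)·R1: [0, 1, 3/2, 3/2, -3/2]
R5 ← R5 − R1: [0, -2, -6, 0, -2]
R3 ← R3 + (2/7)·R2: [0, 0, 3/14, -3/14, 5/14]
R4 ← R4 − (1/7)·R2: [0, 0, -6/7, 6/7, -10/7]
R5 ← R5 + (2/7)·R2: [0, 0, -9/7, 9/7, -15/7]
R4 ← R4 + (4)·R3: [0, 0, 0, 0, 0]
R5 ← R5 + (6)·R3: [0, 0, 0, 0, 0]
Echelon form has 3 nonzero rows, so rank(T) = 3.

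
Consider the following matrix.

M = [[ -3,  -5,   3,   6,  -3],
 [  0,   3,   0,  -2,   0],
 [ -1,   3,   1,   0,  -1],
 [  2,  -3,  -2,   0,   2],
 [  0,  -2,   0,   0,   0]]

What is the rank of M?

3

Row reduce to echelon form.
R3 ← R3 − (1/3)·R1: [0, 14/3, 0, -2, 0]
R4 ← R4 + (2/3)·R1: [0, -19/3, 0, 4, 0]
R3 ← R3 − (14/9)·R2: [0, 0, 0, 10/9, 0]
R4 ← R4 + (19/9)·R2: [0, 0, 0, -2/9, 0]
R5 ← R5 + (2/3)·R2: [0, 0, 0, -4/3, 0]
R4 ← R4 + (1/5)·R3: [0, 0, 0, 0, 0]
R5 ← R5 + (6/5)·R3: [0, 0, 0, 0, 0]
Echelon form has 3 nonzero rows, so rank(M) = 3.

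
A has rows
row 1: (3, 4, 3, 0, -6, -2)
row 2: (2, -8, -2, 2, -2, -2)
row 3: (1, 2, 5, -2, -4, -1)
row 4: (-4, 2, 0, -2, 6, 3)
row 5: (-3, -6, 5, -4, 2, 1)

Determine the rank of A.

Row reduce to echelon form.
R2 ← R2 − (2/3)·R1: [0, -32/3, -4, 2, 2, -2/3]
R3 ← R3 − (1/3)·R1: [0, 2/3, 4, -2, -2, -1/3]
R4 ← R4 + (4/3)·R1: [0, 22/3, 4, -2, -2, 1/3]
R5 ← R5 + R1: [0, -2, 8, -4, -4, -1]
R3 ← R3 + (1/16)·R2: [0, 0, 15/4, -15/8, -15/8, -3/8]
R4 ← R4 + (11/16)·R2: [0, 0, 5/4, -5/8, -5/8, -1/8]
R5 ← R5 − (3/16)·R2: [0, 0, 35/4, -35/8, -35/8, -7/8]
R4 ← R4 − (1/3)·R3: [0, 0, 0, 0, 0, 0]
R5 ← R5 − (7/3)·R3: [0, 0, 0, 0, 0, 0]
Echelon form has 3 nonzero rows, so rank(A) = 3.

3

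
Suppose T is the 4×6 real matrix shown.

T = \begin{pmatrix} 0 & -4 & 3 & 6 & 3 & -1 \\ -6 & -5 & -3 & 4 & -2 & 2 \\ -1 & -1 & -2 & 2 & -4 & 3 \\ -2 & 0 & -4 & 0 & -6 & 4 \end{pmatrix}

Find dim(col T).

Row reduce to echelon form.
Swap R1 ↔ R2
R3 ← R3 − (1/6)·R1: [0, -1/6, -3/2, 4/3, -11/3, 8/3]
R4 ← R4 − (1/3)·R1: [0, 5/3, -3, -4/3, -16/3, 10/3]
R3 ← R3 − (1/24)·R2: [0, 0, -13/8, 13/12, -91/24, 65/24]
R4 ← R4 + (5/12)·R2: [0, 0, -7/4, 7/6, -49/12, 35/12]
R4 ← R4 − (14/13)·R3: [0, 0, 0, 0, 0, 0]
Echelon form has 3 nonzero rows, so rank(T) = 3.
The column space has dimension equal to the rank: 3.

3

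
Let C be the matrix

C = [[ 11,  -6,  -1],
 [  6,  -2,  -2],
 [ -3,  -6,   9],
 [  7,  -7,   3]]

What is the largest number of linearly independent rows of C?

2

Row reduce to echelon form.
R2 ← R2 − (6/11)·R1: [0, 14/11, -16/11]
R3 ← R3 + (3/11)·R1: [0, -84/11, 96/11]
R4 ← R4 − (7/11)·R1: [0, -35/11, 40/11]
R3 ← R3 + (6)·R2: [0, 0, 0]
R4 ← R4 + (5/2)·R2: [0, 0, 0]
Echelon form has 2 nonzero rows, so rank(C) = 2.
The rank gives the maximum number of linearly independent rows: 2.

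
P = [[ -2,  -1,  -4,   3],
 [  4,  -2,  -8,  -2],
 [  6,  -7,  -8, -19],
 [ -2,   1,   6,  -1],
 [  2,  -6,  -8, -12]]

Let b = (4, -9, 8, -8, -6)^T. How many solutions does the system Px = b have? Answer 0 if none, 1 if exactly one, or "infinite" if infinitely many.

0

Row reduce the augmented matrix [P | b].
R2 ← R2 + (2)·R1: [0, -4, -16, 4, -1]
R3 ← R3 + (3)·R1: [0, -10, -20, -10, 20]
R4 ← R4 − R1: [0, 2, 10, -4, -12]
R5 ← R5 + R1: [0, -7, -12, -9, -2]
R3 ← R3 − (5/2)·R2: [0, 0, 20, -20, 45/2]
R4 ← R4 + (1/2)·R2: [0, 0, 2, -2, -25/2]
R5 ← R5 − (7/4)·R2: [0, 0, 16, -16, -1/4]
R4 ← R4 − (1/10)·R3: [0, 0, 0, 0, -59/4]
R5 ← R5 − (4/5)·R3: [0, 0, 0, 0, -73/4]
R5 ← R5 − (73/59)·R4: [0, 0, 0, 0, 0]
The echelon form has 4 nonzero rows; the last pivot sits in the augmented column, so rank(P) = 3 but rank([P|b]) = 4.
Since the ranks differ, the system is inconsistent.
It has no solutions.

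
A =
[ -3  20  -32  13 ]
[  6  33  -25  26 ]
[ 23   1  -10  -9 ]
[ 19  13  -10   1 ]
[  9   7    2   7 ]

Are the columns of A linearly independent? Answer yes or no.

Row reduce A to echelon form.
R2 ← R2 + (2)·R1: [0, 73, -89, 52]
R3 ← R3 + (23/3)·R1: [0, 463/3, -766/3, 272/3]
R4 ← R4 + (19/3)·R1: [0, 419/3, -638/3, 250/3]
R5 ← R5 + (3)·R1: [0, 67, -94, 46]
R3 ← R3 − (463/219)·R2: [0, 0, -14711/219, -4220/219]
R4 ← R4 − (419/219)·R2: [0, 0, -9283/219, -3538/219]
R5 ← R5 − (67/73)·R2: [0, 0, -899/73, -126/73]
R4 ← R4 − (9283/14711)·R3: [0, 0, 0, -58782/14711]
R5 ← R5 − (2697/14711)·R3: [0, 0, 0, 26578/14711]
R5 ← R5 + (137/303)·R4: [0, 0, 0, 0]
4 pivots among 4 columns.
Every column is a pivot column, so the columns are linearly independent.

yes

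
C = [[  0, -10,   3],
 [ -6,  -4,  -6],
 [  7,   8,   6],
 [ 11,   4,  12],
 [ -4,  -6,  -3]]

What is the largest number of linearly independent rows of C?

Row reduce to echelon form.
Swap R1 ↔ R2
R3 ← R3 + (7/6)·R1: [0, 10/3, -1]
R4 ← R4 + (11/6)·R1: [0, -10/3, 1]
R5 ← R5 − (2/3)·R1: [0, -10/3, 1]
R3 ← R3 + (1/3)·R2: [0, 0, 0]
R4 ← R4 − (1/3)·R2: [0, 0, 0]
R5 ← R5 − (1/3)·R2: [0, 0, 0]
Echelon form has 2 nonzero rows, so rank(C) = 2.
The rank gives the maximum number of linearly independent rows: 2.

2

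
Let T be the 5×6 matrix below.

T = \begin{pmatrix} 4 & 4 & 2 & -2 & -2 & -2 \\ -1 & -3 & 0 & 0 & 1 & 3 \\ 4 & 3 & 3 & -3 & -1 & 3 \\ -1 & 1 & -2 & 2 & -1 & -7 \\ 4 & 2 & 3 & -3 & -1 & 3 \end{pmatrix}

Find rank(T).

3

Row reduce to echelon form.
R2 ← R2 + (1/4)·R1: [0, -2, 1/2, -1/2, 1/2, 5/2]
R3 ← R3 − R1: [0, -1, 1, -1, 1, 5]
R4 ← R4 + (1/4)·R1: [0, 2, -3/2, 3/2, -3/2, -15/2]
R5 ← R5 − R1: [0, -2, 1, -1, 1, 5]
R3 ← R3 − (1/2)·R2: [0, 0, 3/4, -3/4, 3/4, 15/4]
R4 ← R4 + R2: [0, 0, -1, 1, -1, -5]
R5 ← R5 − R2: [0, 0, 1/2, -1/2, 1/2, 5/2]
R4 ← R4 + (4/3)·R3: [0, 0, 0, 0, 0, 0]
R5 ← R5 − (2/3)·R3: [0, 0, 0, 0, 0, 0]
Echelon form has 3 nonzero rows, so rank(T) = 3.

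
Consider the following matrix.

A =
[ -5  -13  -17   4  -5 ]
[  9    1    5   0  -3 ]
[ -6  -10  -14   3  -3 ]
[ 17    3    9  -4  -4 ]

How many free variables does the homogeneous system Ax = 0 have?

2

Row reduce to echelon form.
R2 ← R2 + (9/5)·R1: [0, -112/5, -128/5, 36/5, -12]
R3 ← R3 − (6/5)·R1: [0, 28/5, 32/5, -9/5, 3]
R4 ← R4 + (17/5)·R1: [0, -206/5, -244/5, 48/5, -21]
R3 ← R3 + (1/4)·R2: [0, 0, 0, 0, 0]
R4 ← R4 − (103/56)·R2: [0, 0, -12/7, -51/14, 15/14]
Swap R3 ↔ R4
3 nonzero rows, so rank(A) = 3.
A has 5 columns; by rank–nullity, nullity = 5 − 3 = 2.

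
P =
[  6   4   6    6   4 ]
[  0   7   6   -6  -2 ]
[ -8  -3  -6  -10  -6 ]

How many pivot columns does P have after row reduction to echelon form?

Row reduce to echelon form.
R3 ← R3 + (4/3)·R1: [0, 7/3, 2, -2, -2/3]
R3 ← R3 − (1/3)·R2: [0, 0, 0, 0, 0]
Echelon form has 2 nonzero rows, so rank(P) = 2.
Each nonzero row contributes one pivot column: 2 pivot columns.

2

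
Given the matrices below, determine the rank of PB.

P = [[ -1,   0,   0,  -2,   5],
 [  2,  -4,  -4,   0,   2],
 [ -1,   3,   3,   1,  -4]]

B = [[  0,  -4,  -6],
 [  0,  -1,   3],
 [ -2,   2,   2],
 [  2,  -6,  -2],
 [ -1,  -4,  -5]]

2

First compute PB:
[[ -9,  -4, -15],
 [  6, -20, -42],
 [  0,  17,  39]]
Now row reduce the product.
R2 ← R2 + (2/3)·R1: [0, -68/3, -52]
R3 ← R3 + (3/4)·R2: [0, 0, 0]
2 nonzero rows, so rank(PB) = 2.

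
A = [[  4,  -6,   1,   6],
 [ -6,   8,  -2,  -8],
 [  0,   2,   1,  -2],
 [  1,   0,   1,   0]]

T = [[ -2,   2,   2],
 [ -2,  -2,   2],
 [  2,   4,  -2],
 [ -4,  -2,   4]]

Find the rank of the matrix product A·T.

2

First compute AT:
[[-18,  12,  18],
 [ 24, -20, -24],
 [  6,   4,  -6],
 [  0,   6,   0]]
Now row reduce the product.
R2 ← R2 + (4/3)·R1: [0, -4, 0]
R3 ← R3 + (1/3)·R1: [0, 8, 0]
R3 ← R3 + (2)·R2: [0, 0, 0]
R4 ← R4 + (3/2)·R2: [0, 0, 0]
2 nonzero rows, so rank(AT) = 2.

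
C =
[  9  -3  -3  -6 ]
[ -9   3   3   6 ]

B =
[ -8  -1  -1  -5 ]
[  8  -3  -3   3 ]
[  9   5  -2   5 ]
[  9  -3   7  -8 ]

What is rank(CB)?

1

First compute CB:
[[-177,   3, -36, -21],
 [177,  -3,  36,  21]]
Now row reduce the product.
R2 ← R2 + R1: [0, 0, 0, 0]
1 nonzero row, so rank(CB) = 1.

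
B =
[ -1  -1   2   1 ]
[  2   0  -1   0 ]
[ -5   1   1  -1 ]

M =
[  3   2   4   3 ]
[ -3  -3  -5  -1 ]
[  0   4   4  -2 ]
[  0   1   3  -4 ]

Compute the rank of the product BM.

2

First compute BM:
[[  0,  10,  12, -10],
 [  6,   0,   4,   8],
 [-18, -10, -24, -14]]
Now row reduce the product.
Swap R1 ↔ R2
R3 ← R3 + (3)·R1: [0, -10, -12, 10]
R3 ← R3 + R2: [0, 0, 0, 0]
2 nonzero rows, so rank(BM) = 2.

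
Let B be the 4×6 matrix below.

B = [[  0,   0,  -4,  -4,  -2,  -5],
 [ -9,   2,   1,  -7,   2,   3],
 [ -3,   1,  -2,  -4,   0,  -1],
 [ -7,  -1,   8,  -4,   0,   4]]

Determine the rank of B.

4

Row reduce to echelon form.
Swap R1 ↔ R2
R3 ← R3 − (1/3)·R1: [0, 1/3, -7/3, -5/3, -2/3, -2]
R4 ← R4 − (7/9)·R1: [0, -23/9, 65/9, 13/9, -14/9, 5/3]
Swap R2 ↔ R3
R4 ← R4 + (23/3)·R2: [0, 0, -32/3, -34/3, -20/3, -41/3]
R4 ← R4 − (8/3)·R3: [0, 0, 0, -2/3, -4/3, -1/3]
Echelon form has 4 nonzero rows, so rank(B) = 4.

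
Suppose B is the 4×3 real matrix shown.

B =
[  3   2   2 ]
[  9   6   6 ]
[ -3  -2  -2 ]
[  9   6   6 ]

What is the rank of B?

Row reduce to echelon form.
R2 ← R2 − (3)·R1: [0, 0, 0]
R3 ← R3 + R1: [0, 0, 0]
R4 ← R4 − (3)·R1: [0, 0, 0]
Echelon form has 1 nonzero row, so rank(B) = 1.

1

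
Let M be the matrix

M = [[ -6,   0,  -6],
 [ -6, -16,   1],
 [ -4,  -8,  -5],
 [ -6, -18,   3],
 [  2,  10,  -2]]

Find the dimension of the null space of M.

Row reduce to echelon form.
R2 ← R2 − R1: [0, -16, 7]
R3 ← R3 − (2/3)·R1: [0, -8, -1]
R4 ← R4 − R1: [0, -18, 9]
R5 ← R5 + (1/3)·R1: [0, 10, -4]
R3 ← R3 − (1/2)·R2: [0, 0, -9/2]
R4 ← R4 − (9/8)·R2: [0, 0, 9/8]
R5 ← R5 + (5/8)·R2: [0, 0, 3/8]
R4 ← R4 + (1/4)·R3: [0, 0, 0]
R5 ← R5 + (1/12)·R3: [0, 0, 0]
3 nonzero rows, so rank(M) = 3.
M has 3 columns; by rank–nullity, nullity = 3 − 3 = 0.

0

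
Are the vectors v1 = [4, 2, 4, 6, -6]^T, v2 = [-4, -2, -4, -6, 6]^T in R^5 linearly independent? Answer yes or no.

Form the matrix with these vectors as rows and row reduce.
R2 ← R2 + R1: [0, 0, 0, 0, 0]
1 nonzero row, so the 2 vectors span a space of dimension 1.
Since 1 < 2, the vectors are linearly dependent.

no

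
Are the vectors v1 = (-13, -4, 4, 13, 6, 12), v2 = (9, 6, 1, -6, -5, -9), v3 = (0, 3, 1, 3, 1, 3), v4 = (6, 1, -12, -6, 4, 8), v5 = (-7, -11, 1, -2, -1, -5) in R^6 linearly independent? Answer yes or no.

Form the matrix with these vectors as rows and row reduce.
R2 ← R2 + (9/13)·R1: [0, 42/13, 49/13, 3, -11/13, -9/13]
R4 ← R4 + (6/13)·R1: [0, -11/13, -132/13, 0, 88/13, 176/13]
R5 ← R5 − (7/13)·R1: [0, -115/13, -15/13, -9, -55/13, -149/13]
R3 ← R3 − (13/14)·R2: [0, 0, -5/2, 3/14, 25/14, 51/14]
R4 ← R4 + (11/42)·R2: [0, 0, -55/6, 11/14, 275/42, 187/14]
R5 ← R5 + (115/42)·R2: [0, 0, 55/6, -11/14, -275/42, -187/14]
R4 ← R4 − (11/3)·R3: [0, 0, 0, 0, 0, 0]
R5 ← R5 + (11/3)·R3: [0, 0, 0, 0, 0, 0]
3 nonzero rows, so the 5 vectors span a space of dimension 3.
Since 3 < 5, the vectors are linearly dependent.

no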